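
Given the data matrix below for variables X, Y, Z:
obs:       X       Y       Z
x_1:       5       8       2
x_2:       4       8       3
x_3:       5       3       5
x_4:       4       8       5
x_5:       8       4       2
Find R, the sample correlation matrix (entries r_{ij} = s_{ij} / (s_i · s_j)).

Step 1 — column means:
  mean(X) = (5 + 4 + 5 + 4 + 8) / 5 = 26/5 = 5.2
  mean(Y) = (8 + 8 + 3 + 8 + 4) / 5 = 31/5 = 6.2
  mean(Z) = (2 + 3 + 5 + 5 + 2) / 5 = 17/5 = 3.4

Step 2 — sample variances and covariances s[i,j] = (1/(n-1)) · Σ_k (x_{k,i} - mean_i) · (x_{k,j} - mean_j), with n-1 = 4:
  s[X,X] = ((-0.2)·(-0.2) + (-1.2)·(-1.2) + (-0.2)·(-0.2) + (-1.2)·(-1.2) + (2.8)·(2.8)) / 4 = 10.8/4 = 2.7
  s[X,Y] = ((-0.2)·(1.8) + (-1.2)·(1.8) + (-0.2)·(-3.2) + (-1.2)·(1.8) + (2.8)·(-2.2)) / 4 = -10.2/4 = -2.55
  s[X,Z] = ((-0.2)·(-1.4) + (-1.2)·(-0.4) + (-0.2)·(1.6) + (-1.2)·(1.6) + (2.8)·(-1.4)) / 4 = -5.4/4 = -1.35
  s[Y,Y] = ((1.8)·(1.8) + (1.8)·(1.8) + (-3.2)·(-3.2) + (1.8)·(1.8) + (-2.2)·(-2.2)) / 4 = 24.8/4 = 6.2
  s[Y,Z] = ((1.8)·(-1.4) + (1.8)·(-0.4) + (-3.2)·(1.6) + (1.8)·(1.6) + (-2.2)·(-1.4)) / 4 = -2.4/4 = -0.6
  s[Z,Z] = ((-1.4)·(-1.4) + (-0.4)·(-0.4) + (1.6)·(1.6) + (1.6)·(1.6) + (-1.4)·(-1.4)) / 4 = 9.2/4 = 2.3
  Sample standard deviations s_i = √(s[i,i]):
  s(X) = √(2.7) = 1.6432
  s(Y) = √(6.2) = 2.49
  s(Z) = √(2.3) = 1.5166

Step 3 — r_{ij} = s_{ij} / (s_i · s_j):
  r[X,X] = 1 (diagonal).
  r[X,Y] = -2.55 / (1.6432 · 2.49) = -2.55 / 4.0915 = -0.6233
  r[X,Z] = -1.35 / (1.6432 · 1.5166) = -1.35 / 2.492 = -0.5417
  r[Y,Y] = 1 (diagonal).
  r[Y,Z] = -0.6 / (2.49 · 1.5166) = -0.6 / 3.7762 = -0.1589
  r[Z,Z] = 1 (diagonal).

R is symmetric with unit diagonal. Assembling:

R = [[1, -0.6233, -0.5417],
 [-0.6233, 1, -0.1589],
 [-0.5417, -0.1589, 1]]


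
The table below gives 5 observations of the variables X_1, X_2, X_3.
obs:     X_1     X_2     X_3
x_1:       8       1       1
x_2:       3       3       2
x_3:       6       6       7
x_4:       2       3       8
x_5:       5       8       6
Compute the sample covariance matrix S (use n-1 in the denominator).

Step 1 — column means:
  mean(X_1) = (8 + 3 + 6 + 2 + 5) / 5 = 24/5 = 4.8
  mean(X_2) = (1 + 3 + 6 + 3 + 8) / 5 = 21/5 = 4.2
  mean(X_3) = (1 + 2 + 7 + 8 + 6) / 5 = 24/5 = 4.8

Step 2 — sample covariance S[i,j] = (1/(n-1)) · Σ_k (x_{k,i} - mean_i) · (x_{k,j} - mean_j), with n-1 = 4.
  S[X_1,X_1] = ((3.2)·(3.2) + (-1.8)·(-1.8) + (1.2)·(1.2) + (-2.8)·(-2.8) + (0.2)·(0.2)) / 4 = 22.8/4 = 5.7
  S[X_1,X_2] = ((3.2)·(-3.2) + (-1.8)·(-1.2) + (1.2)·(1.8) + (-2.8)·(-1.2) + (0.2)·(3.8)) / 4 = -1.8/4 = -0.45
  S[X_1,X_3] = ((3.2)·(-3.8) + (-1.8)·(-2.8) + (1.2)·(2.2) + (-2.8)·(3.2) + (0.2)·(1.2)) / 4 = -13.2/4 = -3.3
  S[X_2,X_2] = ((-3.2)·(-3.2) + (-1.2)·(-1.2) + (1.8)·(1.8) + (-1.2)·(-1.2) + (3.8)·(3.8)) / 4 = 30.8/4 = 7.7
  S[X_2,X_3] = ((-3.2)·(-3.8) + (-1.2)·(-2.8) + (1.8)·(2.2) + (-1.2)·(3.2) + (3.8)·(1.2)) / 4 = 20.2/4 = 5.05
  S[X_3,X_3] = ((-3.8)·(-3.8) + (-2.8)·(-2.8) + (2.2)·(2.2) + (3.2)·(3.2) + (1.2)·(1.2)) / 4 = 38.8/4 = 9.7

S is symmetric (S[j,i] = S[i,j]). Assembling:

S = [[5.7, -0.45, -3.3],
 [-0.45, 7.7, 5.05],
 [-3.3, 5.05, 9.7]]


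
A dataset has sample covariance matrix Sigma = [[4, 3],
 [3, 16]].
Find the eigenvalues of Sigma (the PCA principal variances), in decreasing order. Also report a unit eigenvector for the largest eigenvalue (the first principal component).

Step 1 — characteristic polynomial of 2×2 Sigma:
  det(Sigma - λI) = λ² - trace · λ + det = 0.
  trace = 4 + 16 = 20, det = 4·16 - (3)² = 55.
Step 2 — discriminant:
  Δ = trace² - 4·det = 400 - 220 = 180.
Step 3 — eigenvalues:
  λ = (trace ± √Δ)/2 = (20 ± 13.4164)/2,
  λ_1 = 16.7082,  λ_2 = 3.2918.

Step 4 — unit eigenvector for λ_1: solve (Sigma - λ_1 I)v = 0. First row:
  (4 - 16.7082)·v_x + (3)·v_y = 0, i.e. (-12.7082)·v_x + (3)·v_y = 0,
  so v ∝ (b, λ_1 - a) = (3, 12.7082) = u.
  ||u|| = √((3)² + (12.7082)²) = √(170.4984) ≈ 13.0575,
  v_1 = u/||u|| ≈ (0.2298, 0.9732) (||v_1|| = 1).

λ_1 = 16.7082,  λ_2 = 3.2918;  v_1 ≈ (0.2298, 0.9732)


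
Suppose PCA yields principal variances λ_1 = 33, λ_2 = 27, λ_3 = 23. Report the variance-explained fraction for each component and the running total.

Step 1 — total variance = trace(Sigma) = Σ λ_i = 33 + 27 + 23 = 83.

Step 2 — fraction explained by component i = λ_i / Σ λ:
  PC1: 33/83 = 0.3976
  PC2: 27/83 = 0.3253
  PC3: 23/83 = 0.2771

Step 3 — cumulative fraction after k components = (λ_1 + ... + λ_k) / Σ λ:
  k = 1: 33/83 = 0.3976
  k = 2: (33 + 27)/83 = 60/83 = 0.7229
  k = 3: (33 + 27 + 23)/83 = 83/83 = 1

Summary (fraction, with percent):

explained: PC1 0.3976 (39.76%), PC2 0.3253 (32.53%), PC3 0.2771 (27.71%);  cumulative: 0.3976, 0.7229, 1


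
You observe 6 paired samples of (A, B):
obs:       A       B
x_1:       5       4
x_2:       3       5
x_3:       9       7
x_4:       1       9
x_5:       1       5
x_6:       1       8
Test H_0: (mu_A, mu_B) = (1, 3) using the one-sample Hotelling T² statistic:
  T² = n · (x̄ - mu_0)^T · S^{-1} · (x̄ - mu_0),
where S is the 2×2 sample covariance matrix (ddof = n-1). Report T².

Step 1 — sample mean vector:
  mean(A) = (5 + 3 + 9 + 1 + 1 + 1) / 6 = 20/6 = 3.3333
  mean(B) = (4 + 5 + 7 + 9 + 5 + 8) / 6 = 38/6 = 6.3333
  x̄ = (3.3333, 6.3333),  deviation x̄ - mu_0 = (3.3333, 6.3333) - (1, 3) = (2.3333, 3.3333).

Step 2 — sample covariance matrix, S[i,j] = (1/(n-1)) · Σ_k (x_{k,i} - mean_i) · (x_{k,j} - mean_j), divisor n-1 = 5:
  S[A,A] = ((1.6667)·(1.6667) + (-0.3333)·(-0.3333) + (5.6667)·(5.6667) + (-2.3333)·(-2.3333) + (-2.3333)·(-2.3333) + (-2.3333)·(-2.3333)) / 5 = 51.3333/5 = 10.2667
  S[A,B] = ((1.6667)·(-2.3333) + (-0.3333)·(-1.3333) + (5.6667)·(0.6667) + (-2.3333)·(2.6667) + (-2.3333)·(-1.3333) + (-2.3333)·(1.6667)) / 5 = -6.6667/5 = -1.3333
  S[B,B] = ((-2.3333)·(-2.3333) + (-1.3333)·(-1.3333) + (0.6667)·(0.6667) + (2.6667)·(2.6667) + (-1.3333)·(-1.3333) + (1.6667)·(1.6667)) / 5 = 19.3333/5 = 3.8667
  S = [[10.2667, -1.3333],
 [-1.3333, 3.8667]].

Step 3 — invert S. det(S) = 10.2667·3.8667 - (-1.3333)² = 37.92.
  S^{-1} = (1/det) · [[d, -b], [-b, a]] = [[0.102, 0.0352],
 [0.0352, 0.2707]].

Step 4 — quadratic form (x̄ - mu_0)^T · S^{-1} · (x̄ - mu_0):
  S^{-1} · (x̄ - mu_0) = (0.3551, 0.9845),
  (x̄ - mu_0)^T · [...] = (2.3333)·(0.3551) + (3.3333)·(0.9845) = 4.1104.

Step 5 — scale by n: T² = 6 · 4.1104 = 24.6624.

T² ≈ 24.6624


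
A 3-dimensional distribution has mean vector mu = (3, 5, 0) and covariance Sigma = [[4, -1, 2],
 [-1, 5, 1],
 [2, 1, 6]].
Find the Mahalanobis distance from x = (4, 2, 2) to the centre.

Step 1 — centre the observation: (x - mu) = (1, -3, 2).

Step 2 — invert Sigma (cofactor / det for 3×3, or solve directly):
  Sigma^{-1} = [[0.3372, 0.093, -0.1279],
 [0.093, 0.2326, -0.0698],
 [-0.1279, -0.0698, 0.2209]].

Step 3 — form the quadratic (x - mu)^T · Sigma^{-1} · (x - mu):
  Sigma^{-1} · (x - mu) = (-0.1977, -0.7442, 0.5233).
  (x - mu)^T · [Sigma^{-1} · (x - mu)] = (1)·(-0.1977) + (-3)·(-0.7442) + (2)·(0.5233) = 3.0814.

Step 4 — take square root: d = √(3.0814) ≈ 1.7554.

d(x, mu) = √(3.0814) ≈ 1.7554


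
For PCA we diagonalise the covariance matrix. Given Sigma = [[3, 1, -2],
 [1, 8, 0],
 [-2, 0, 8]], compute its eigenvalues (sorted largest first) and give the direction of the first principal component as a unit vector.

Step 1 — characteristic polynomial p(λ) = det(λI - Sigma) = λ³ - tr·λ² + c_1·λ - det, where tr = trace, c_1 = sum of the principal 2×2 minors, det = det(Sigma):
  tr = 3 + 8 + 8 = 19,
  c_1 = (3·8 - (1)²) + (3·8 - (-2)²) + (8·8 - (0)²) = 23 + 20 + 64 = 107,
  det = 3·(8·8 - (0)²) - (1)·((1)·8 - (0)·(-2)) + (-2)·((1)·(0) - 8·(-2)) = 3·(64) - (1)·(8) + (-2)·(16) = 152.
  So p(λ) = λ³ - 19λ² + 107λ - 152.
Step 2 — look for an integer root (rational root theorem: any rational root is an integer divisor of 152). Testing λ = 8:
  p(8) = 512 - 1216 + 856 - 152 = 0  ✓
  Dividing out (λ - 8): p(λ) = (λ - 8)(λ² - 11λ + 19).
Step 3 — remaining eigenvalues from the quadratic λ² - 11λ + 19 = 0:
  Δ = 11² - 4·19 = 121 - 76 = 45,  λ = (11 ± √45)/2 = (11 ± 6.7082)/2 ≈ 8.8541 or 2.1459.
  Sorted: λ_1 = 8.8541,  λ_2 = 8,  λ_3 = 2.1459  (check: sum = 19 = tr ✓).

Step 4 — unit eigenvector for λ_1 ≈ 8.8541: v spans the null space of (Sigma - λ_1 I), whose rows are
  r_1 = (-5.8541, 1, -2),  r_2 = (1, -0.8541, 0),  r_3 = (-2, 0, -0.8541).
  v is orthogonal to every row, so take v ∝ r_1 × r_2 = ((1)·(0) - (-2)·(-0.8541), (-2)·(1) - (-5.8541)·(0), (-5.8541)·(-0.8541) - (1)·(1)) ≈ (-1.7082, -2, 4).
  Rescale (multiply by -1 so the first nonzero entry is positive): u = (1.7082, 2, -4).
  ||u|| = √((1.7082)² + (2)² + (-4)²) = √(22.918) ≈ 4.7873,  v_1 = u/||u|| ≈ (0.3568, 0.4178, -0.8355) (||v_1|| = 1).

λ_1 = 8.8541,  λ_2 = 8,  λ_3 = 2.1459;  v_1 ≈ (0.3568, 0.4178, -0.8355)


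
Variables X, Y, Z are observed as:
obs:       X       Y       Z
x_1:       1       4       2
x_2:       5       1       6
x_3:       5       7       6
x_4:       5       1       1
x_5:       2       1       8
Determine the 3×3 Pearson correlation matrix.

Step 1 — column means:
  mean(X) = (1 + 5 + 5 + 5 + 2) / 5 = 18/5 = 3.6
  mean(Y) = (4 + 1 + 7 + 1 + 1) / 5 = 14/5 = 2.8
  mean(Z) = (2 + 6 + 6 + 1 + 8) / 5 = 23/5 = 4.6

Step 2 — sample variances and covariances s[i,j] = (1/(n-1)) · Σ_k (x_{k,i} - mean_i) · (x_{k,j} - mean_j), with n-1 = 4:
  s[X,X] = ((-2.6)·(-2.6) + (1.4)·(1.4) + (1.4)·(1.4) + (1.4)·(1.4) + (-1.6)·(-1.6)) / 4 = 15.2/4 = 3.8
  s[X,Y] = ((-2.6)·(1.2) + (1.4)·(-1.8) + (1.4)·(4.2) + (1.4)·(-1.8) + (-1.6)·(-1.8)) / 4 = 0.6/4 = 0.15
  s[X,Z] = ((-2.6)·(-2.6) + (1.4)·(1.4) + (1.4)·(1.4) + (1.4)·(-3.6) + (-1.6)·(3.4)) / 4 = 0.2/4 = 0.05
  s[Y,Y] = ((1.2)·(1.2) + (-1.8)·(-1.8) + (4.2)·(4.2) + (-1.8)·(-1.8) + (-1.8)·(-1.8)) / 4 = 28.8/4 = 7.2
  s[Y,Z] = ((1.2)·(-2.6) + (-1.8)·(1.4) + (4.2)·(1.4) + (-1.8)·(-3.6) + (-1.8)·(3.4)) / 4 = 0.6/4 = 0.15
  s[Z,Z] = ((-2.6)·(-2.6) + (1.4)·(1.4) + (1.4)·(1.4) + (-3.6)·(-3.6) + (3.4)·(3.4)) / 4 = 35.2/4 = 8.8
  Sample standard deviations s_i = √(s[i,i]):
  s(X) = √(3.8) = 1.9494
  s(Y) = √(7.2) = 2.6833
  s(Z) = √(8.8) = 2.9665

Step 3 — r_{ij} = s_{ij} / (s_i · s_j):
  r[X,X] = 1 (diagonal).
  r[X,Y] = 0.15 / (1.9494 · 2.6833) = 0.15 / 5.2307 = 0.0287
  r[X,Z] = 0.05 / (1.9494 · 2.9665) = 0.05 / 5.7827 = 0.0086
  r[Y,Y] = 1 (diagonal).
  r[Y,Z] = 0.15 / (2.6833 · 2.9665) = 0.15 / 7.9599 = 0.0188
  r[Z,Z] = 1 (diagonal).

R is symmetric with unit diagonal. Assembling:

R = [[1, 0.0287, 0.0086],
 [0.0287, 1, 0.0188],
 [0.0086, 0.0188, 1]]


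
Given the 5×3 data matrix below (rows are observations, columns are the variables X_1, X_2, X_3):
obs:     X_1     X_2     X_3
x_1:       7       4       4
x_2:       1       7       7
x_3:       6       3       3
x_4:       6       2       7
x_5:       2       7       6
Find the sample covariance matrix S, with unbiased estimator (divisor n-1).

Step 1 — column means:
  mean(X_1) = (7 + 1 + 6 + 6 + 2) / 5 = 22/5 = 4.4
  mean(X_2) = (4 + 7 + 3 + 2 + 7) / 5 = 23/5 = 4.6
  mean(X_3) = (4 + 7 + 3 + 7 + 6) / 5 = 27/5 = 5.4

Step 2 — sample covariance S[i,j] = (1/(n-1)) · Σ_k (x_{k,i} - mean_i) · (x_{k,j} - mean_j), with n-1 = 4.
  S[X_1,X_1] = ((2.6)·(2.6) + (-3.4)·(-3.4) + (1.6)·(1.6) + (1.6)·(1.6) + (-2.4)·(-2.4)) / 4 = 29.2/4 = 7.3
  S[X_1,X_2] = ((2.6)·(-0.6) + (-3.4)·(2.4) + (1.6)·(-1.6) + (1.6)·(-2.6) + (-2.4)·(2.4)) / 4 = -22.2/4 = -5.55
  S[X_1,X_3] = ((2.6)·(-1.4) + (-3.4)·(1.6) + (1.6)·(-2.4) + (1.6)·(1.6) + (-2.4)·(0.6)) / 4 = -11.8/4 = -2.95
  S[X_2,X_2] = ((-0.6)·(-0.6) + (2.4)·(2.4) + (-1.6)·(-1.6) + (-2.6)·(-2.6) + (2.4)·(2.4)) / 4 = 21.2/4 = 5.3
  S[X_2,X_3] = ((-0.6)·(-1.4) + (2.4)·(1.6) + (-1.6)·(-2.4) + (-2.6)·(1.6) + (2.4)·(0.6)) / 4 = 5.8/4 = 1.45
  S[X_3,X_3] = ((-1.4)·(-1.4) + (1.6)·(1.6) + (-2.4)·(-2.4) + (1.6)·(1.6) + (0.6)·(0.6)) / 4 = 13.2/4 = 3.3

S is symmetric (S[j,i] = S[i,j]). Assembling:

S = [[7.3, -5.55, -2.95],
 [-5.55, 5.3, 1.45],
 [-2.95, 1.45, 3.3]]


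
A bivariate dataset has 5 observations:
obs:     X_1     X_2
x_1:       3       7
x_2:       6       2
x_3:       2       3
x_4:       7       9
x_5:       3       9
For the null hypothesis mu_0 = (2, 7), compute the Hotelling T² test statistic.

Step 1 — sample mean vector:
  mean(X_1) = (3 + 6 + 2 + 7 + 3) / 5 = 21/5 = 4.2
  mean(X_2) = (7 + 2 + 3 + 9 + 9) / 5 = 30/5 = 6
  x̄ = (4.2, 6),  deviation x̄ - mu_0 = (4.2, 6) - (2, 7) = (2.2, -1).

Step 2 — sample covariance matrix, S[i,j] = (1/(n-1)) · Σ_k (x_{k,i} - mean_i) · (x_{k,j} - mean_j), divisor n-1 = 4:
  S[X_1,X_1] = ((-1.2)·(-1.2) + (1.8)·(1.8) + (-2.2)·(-2.2) + (2.8)·(2.8) + (-1.2)·(-1.2)) / 4 = 18.8/4 = 4.7
  S[X_1,X_2] = ((-1.2)·(1) + (1.8)·(-4) + (-2.2)·(-3) + (2.8)·(3) + (-1.2)·(3)) / 4 = 3/4 = 0.75
  S[X_2,X_2] = ((1)·(1) + (-4)·(-4) + (-3)·(-3) + (3)·(3) + (3)·(3)) / 4 = 44/4 = 11
  S = [[4.7, 0.75],
 [0.75, 11]].

Step 3 — invert S. det(S) = 4.7·11 - (0.75)² = 51.1375.
  S^{-1} = (1/det) · [[d, -b], [-b, a]] = [[0.2151, -0.0147],
 [-0.0147, 0.0919]].

Step 4 — quadratic form (x̄ - mu_0)^T · S^{-1} · (x̄ - mu_0):
  S^{-1} · (x̄ - mu_0) = (0.4879, -0.1242),
  (x̄ - mu_0)^T · [...] = (2.2)·(0.4879) + (-1)·(-0.1242) = 1.1976.

Step 5 — scale by n: T² = 5 · 1.1976 = 5.9878.

T² ≈ 5.9878


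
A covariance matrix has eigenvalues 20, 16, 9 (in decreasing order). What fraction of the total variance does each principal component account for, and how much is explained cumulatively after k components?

Step 1 — total variance = trace(Sigma) = Σ λ_i = 20 + 16 + 9 = 45.

Step 2 — fraction explained by component i = λ_i / Σ λ:
  PC1: 20/45 = 0.4444
  PC2: 16/45 = 0.3556
  PC3: 9/45 = 0.2

Step 3 — cumulative fraction after k components = (λ_1 + ... + λ_k) / Σ λ:
  k = 1: 20/45 = 0.4444
  k = 2: (20 + 16)/45 = 36/45 = 0.8
  k = 3: (20 + 16 + 9)/45 = 45/45 = 1

Summary (fraction, with percent):

explained: PC1 0.4444 (44.44%), PC2 0.3556 (35.56%), PC3 0.2 (20%);  cumulative: 0.4444, 0.8, 1


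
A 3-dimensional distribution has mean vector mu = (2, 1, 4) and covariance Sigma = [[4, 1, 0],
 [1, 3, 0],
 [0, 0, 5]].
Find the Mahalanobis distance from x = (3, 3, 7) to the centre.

Step 1 — centre the observation: (x - mu) = (1, 2, 3).

Step 2 — invert Sigma (cofactor / det for 3×3, or solve directly):
  Sigma^{-1} = [[0.2727, -0.0909, 0],
 [-0.0909, 0.3636, 0],
 [0, 0, 0.2]].

Step 3 — form the quadratic (x - mu)^T · Sigma^{-1} · (x - mu):
  Sigma^{-1} · (x - mu) = (0.0909, 0.6364, 0.6).
  (x - mu)^T · [Sigma^{-1} · (x - mu)] = (1)·(0.0909) + (2)·(0.6364) + (3)·(0.6) = 3.1636.

Step 4 — take square root: d = √(3.1636) ≈ 1.7787.

d(x, mu) = √(3.1636) ≈ 1.7787


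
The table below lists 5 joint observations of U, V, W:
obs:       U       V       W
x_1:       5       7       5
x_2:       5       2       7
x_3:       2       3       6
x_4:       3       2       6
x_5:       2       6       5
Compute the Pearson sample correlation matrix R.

Step 1 — column means:
  mean(U) = (5 + 5 + 2 + 3 + 2) / 5 = 17/5 = 3.4
  mean(V) = (7 + 2 + 3 + 2 + 6) / 5 = 20/5 = 4
  mean(W) = (5 + 7 + 6 + 6 + 5) / 5 = 29/5 = 5.8

Step 2 — sample variances and covariances s[i,j] = (1/(n-1)) · Σ_k (x_{k,i} - mean_i) · (x_{k,j} - mean_j), with n-1 = 4:
  s[U,U] = ((1.6)·(1.6) + (1.6)·(1.6) + (-1.4)·(-1.4) + (-0.4)·(-0.4) + (-1.4)·(-1.4)) / 4 = 9.2/4 = 2.3
  s[U,V] = ((1.6)·(3) + (1.6)·(-2) + (-1.4)·(-1) + (-0.4)·(-2) + (-1.4)·(2)) / 4 = 1/4 = 0.25
  s[U,W] = ((1.6)·(-0.8) + (1.6)·(1.2) + (-1.4)·(0.2) + (-0.4)·(0.2) + (-1.4)·(-0.8)) / 4 = 1.4/4 = 0.35
  s[V,V] = ((3)·(3) + (-2)·(-2) + (-1)·(-1) + (-2)·(-2) + (2)·(2)) / 4 = 22/4 = 5.5
  s[V,W] = ((3)·(-0.8) + (-2)·(1.2) + (-1)·(0.2) + (-2)·(0.2) + (2)·(-0.8)) / 4 = -7/4 = -1.75
  s[W,W] = ((-0.8)·(-0.8) + (1.2)·(1.2) + (0.2)·(0.2) + (0.2)·(0.2) + (-0.8)·(-0.8)) / 4 = 2.8/4 = 0.7
  Sample standard deviations s_i = √(s[i,i]):
  s(U) = √(2.3) = 1.5166
  s(V) = √(5.5) = 2.3452
  s(W) = √(0.7) = 0.8367

Step 3 — r_{ij} = s_{ij} / (s_i · s_j):
  r[U,U] = 1 (diagonal).
  r[U,V] = 0.25 / (1.5166 · 2.3452) = 0.25 / 3.5567 = 0.0703
  r[U,W] = 0.35 / (1.5166 · 0.8367) = 0.35 / 1.2689 = 0.2758
  r[V,V] = 1 (diagonal).
  r[V,W] = -1.75 / (2.3452 · 0.8367) = -1.75 / 1.9621 = -0.8919
  r[W,W] = 1 (diagonal).

R is symmetric with unit diagonal. Assembling:

R = [[1, 0.0703, 0.2758],
 [0.0703, 1, -0.8919],
 [0.2758, -0.8919, 1]]


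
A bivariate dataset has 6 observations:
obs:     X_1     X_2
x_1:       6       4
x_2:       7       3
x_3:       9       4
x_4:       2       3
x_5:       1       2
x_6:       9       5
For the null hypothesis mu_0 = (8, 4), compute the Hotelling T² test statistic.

Step 1 — sample mean vector:
  mean(X_1) = (6 + 7 + 9 + 2 + 1 + 9) / 6 = 34/6 = 5.6667
  mean(X_2) = (4 + 3 + 4 + 3 + 2 + 5) / 6 = 21/6 = 3.5
  x̄ = (5.6667, 3.5),  deviation x̄ - mu_0 = (5.6667, 3.5) - (8, 4) = (-2.3333, -0.5).

Step 2 — sample covariance matrix, S[i,j] = (1/(n-1)) · Σ_k (x_{k,i} - mean_i) · (x_{k,j} - mean_j), divisor n-1 = 5:
  S[X_1,X_1] = ((0.3333)·(0.3333) + (1.3333)·(1.3333) + (3.3333)·(3.3333) + (-3.6667)·(-3.6667) + (-4.6667)·(-4.6667) + (3.3333)·(3.3333)) / 5 = 59.3333/5 = 11.8667
  S[X_1,X_2] = ((0.3333)·(0.5) + (1.3333)·(-0.5) + (3.3333)·(0.5) + (-3.6667)·(-0.5) + (-4.6667)·(-1.5) + (3.3333)·(1.5)) / 5 = 15/5 = 3
  S[X_2,X_2] = ((0.5)·(0.5) + (-0.5)·(-0.5) + (0.5)·(0.5) + (-0.5)·(-0.5) + (-1.5)·(-1.5) + (1.5)·(1.5)) / 5 = 5.5/5 = 1.1
  S = [[11.8667, 3],
 [3, 1.1]].

Step 3 — invert S. det(S) = 11.8667·1.1 - (3)² = 4.0533.
  S^{-1} = (1/det) · [[d, -b], [-b, a]] = [[0.2714, -0.7401],
 [-0.7401, 2.9276]].

Step 4 — quadratic form (x̄ - mu_0)^T · S^{-1} · (x̄ - mu_0):
  S^{-1} · (x̄ - mu_0) = (-0.2632, 0.2632),
  (x̄ - mu_0)^T · [...] = (-2.3333)·(-0.2632) + (-0.5)·(0.2632) = 0.4825.

Step 5 — scale by n: T² = 6 · 0.4825 = 2.8947.

T² ≈ 2.8947


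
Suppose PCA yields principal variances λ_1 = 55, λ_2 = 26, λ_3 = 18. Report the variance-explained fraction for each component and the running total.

Step 1 — total variance = trace(Sigma) = Σ λ_i = 55 + 26 + 18 = 99.

Step 2 — fraction explained by component i = λ_i / Σ λ:
  PC1: 55/99 = 0.5556
  PC2: 26/99 = 0.2626
  PC3: 18/99 = 0.1818

Step 3 — cumulative fraction after k components = (λ_1 + ... + λ_k) / Σ λ:
  k = 1: 55/99 = 0.5556
  k = 2: (55 + 26)/99 = 81/99 = 0.8182
  k = 3: (55 + 26 + 18)/99 = 99/99 = 1

Summary (fraction, with percent):

explained: PC1 0.5556 (55.56%), PC2 0.2626 (26.26%), PC3 0.1818 (18.18%);  cumulative: 0.5556, 0.8182, 1


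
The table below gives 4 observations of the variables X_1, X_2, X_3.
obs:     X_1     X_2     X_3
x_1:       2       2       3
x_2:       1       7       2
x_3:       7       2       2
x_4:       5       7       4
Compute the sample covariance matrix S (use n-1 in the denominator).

Step 1 — column means:
  mean(X_1) = (2 + 1 + 7 + 5) / 4 = 15/4 = 3.75
  mean(X_2) = (2 + 7 + 2 + 7) / 4 = 18/4 = 4.5
  mean(X_3) = (3 + 2 + 2 + 4) / 4 = 11/4 = 2.75

Step 2 — sample covariance S[i,j] = (1/(n-1)) · Σ_k (x_{k,i} - mean_i) · (x_{k,j} - mean_j), with n-1 = 3.
  S[X_1,X_1] = ((-1.75)·(-1.75) + (-2.75)·(-2.75) + (3.25)·(3.25) + (1.25)·(1.25)) / 3 = 22.75/3 = 7.5833
  S[X_1,X_2] = ((-1.75)·(-2.5) + (-2.75)·(2.5) + (3.25)·(-2.5) + (1.25)·(2.5)) / 3 = -7.5/3 = -2.5
  S[X_1,X_3] = ((-1.75)·(0.25) + (-2.75)·(-0.75) + (3.25)·(-0.75) + (1.25)·(1.25)) / 3 = 0.75/3 = 0.25
  S[X_2,X_2] = ((-2.5)·(-2.5) + (2.5)·(2.5) + (-2.5)·(-2.5) + (2.5)·(2.5)) / 3 = 25/3 = 8.3333
  S[X_2,X_3] = ((-2.5)·(0.25) + (2.5)·(-0.75) + (-2.5)·(-0.75) + (2.5)·(1.25)) / 3 = 2.5/3 = 0.8333
  S[X_3,X_3] = ((0.25)·(0.25) + (-0.75)·(-0.75) + (-0.75)·(-0.75) + (1.25)·(1.25)) / 3 = 2.75/3 = 0.9167

S is symmetric (S[j,i] = S[i,j]). Assembling:

S = [[7.5833, -2.5, 0.25],
 [-2.5, 8.3333, 0.8333],
 [0.25, 0.8333, 0.9167]]


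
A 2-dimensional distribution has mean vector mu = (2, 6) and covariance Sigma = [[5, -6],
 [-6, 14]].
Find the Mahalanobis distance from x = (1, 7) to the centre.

Step 1 — centre the observation: (x - mu) = (-1, 1).

Step 2 — invert Sigma. det(Sigma) = 5·14 - (-6)² = 34.
  Sigma^{-1} = (1/det) · [[d, -b], [-b, a]] = [[0.4118, 0.1765],
 [0.1765, 0.1471]].

Step 3 — form the quadratic (x - mu)^T · Sigma^{-1} · (x - mu):
  Sigma^{-1} · (x - mu) = (-0.2353, -0.0294).
  (x - mu)^T · [Sigma^{-1} · (x - mu)] = (-1)·(-0.2353) + (1)·(-0.0294) = 0.2059.

Step 4 — take square root: d = √(0.2059) ≈ 0.4537.

d(x, mu) = √(0.2059) ≈ 0.4537


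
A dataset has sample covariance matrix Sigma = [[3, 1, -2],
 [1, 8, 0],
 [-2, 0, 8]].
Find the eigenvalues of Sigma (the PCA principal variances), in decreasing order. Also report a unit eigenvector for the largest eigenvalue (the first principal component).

Step 1 — characteristic polynomial p(λ) = det(λI - Sigma) = λ³ - tr·λ² + c_1·λ - det, where tr = trace, c_1 = sum of the principal 2×2 minors, det = det(Sigma):
  tr = 3 + 8 + 8 = 19,
  c_1 = (3·8 - (1)²) + (3·8 - (-2)²) + (8·8 - (0)²) = 23 + 20 + 64 = 107,
  det = 3·(8·8 - (0)²) - (1)·((1)·8 - (0)·(-2)) + (-2)·((1)·(0) - 8·(-2)) = 3·(64) - (1)·(8) + (-2)·(16) = 152.
  So p(λ) = λ³ - 19λ² + 107λ - 152.
Step 2 — look for an integer root (rational root theorem: any rational root is an integer divisor of 152). Testing λ = 8:
  p(8) = 512 - 1216 + 856 - 152 = 0  ✓
  Dividing out (λ - 8): p(λ) = (λ - 8)(λ² - 11λ + 19).
Step 3 — remaining eigenvalues from the quadratic λ² - 11λ + 19 = 0:
  Δ = 11² - 4·19 = 121 - 76 = 45,  λ = (11 ± √45)/2 = (11 ± 6.7082)/2 ≈ 8.8541 or 2.1459.
  Sorted: λ_1 = 8.8541,  λ_2 = 8,  λ_3 = 2.1459  (check: sum = 19 = tr ✓).

Step 4 — unit eigenvector for λ_1 ≈ 8.8541: v spans the null space of (Sigma - λ_1 I), whose rows are
  r_1 = (-5.8541, 1, -2),  r_2 = (1, -0.8541, 0),  r_3 = (-2, 0, -0.8541).
  v is orthogonal to every row, so take v ∝ r_1 × r_2 = ((1)·(0) - (-2)·(-0.8541), (-2)·(1) - (-5.8541)·(0), (-5.8541)·(-0.8541) - (1)·(1)) ≈ (-1.7082, -2, 4).
  Rescale (multiply by -1 so the first nonzero entry is positive): u = (1.7082, 2, -4).
  ||u|| = √((1.7082)² + (2)² + (-4)²) = √(22.918) ≈ 4.7873,  v_1 = u/||u|| ≈ (0.3568, 0.4178, -0.8355) (||v_1|| = 1).

λ_1 = 8.8541,  λ_2 = 8,  λ_3 = 2.1459;  v_1 ≈ (0.3568, 0.4178, -0.8355)


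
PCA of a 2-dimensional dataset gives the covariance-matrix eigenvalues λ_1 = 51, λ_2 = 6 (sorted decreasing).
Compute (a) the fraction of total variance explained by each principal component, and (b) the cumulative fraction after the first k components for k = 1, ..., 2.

Step 1 — total variance = trace(Sigma) = Σ λ_i = 51 + 6 = 57.

Step 2 — fraction explained by component i = λ_i / Σ λ:
  PC1: 51/57 = 0.8947
  PC2: 6/57 = 0.1053

Step 3 — cumulative fraction after k components = (λ_1 + ... + λ_k) / Σ λ:
  k = 1: 51/57 = 0.8947
  k = 2: (51 + 6)/57 = 57/57 = 1

Summary (fraction, with percent):

explained: PC1 0.8947 (89.47%), PC2 0.1053 (10.53%);  cumulative: 0.8947, 1


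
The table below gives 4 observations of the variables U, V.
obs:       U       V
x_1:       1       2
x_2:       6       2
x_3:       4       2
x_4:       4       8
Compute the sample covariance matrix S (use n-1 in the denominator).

Step 1 — column means:
  mean(U) = (1 + 6 + 4 + 4) / 4 = 15/4 = 3.75
  mean(V) = (2 + 2 + 2 + 8) / 4 = 14/4 = 3.5

Step 2 — sample covariance S[i,j] = (1/(n-1)) · Σ_k (x_{k,i} - mean_i) · (x_{k,j} - mean_j), with n-1 = 3.
  S[U,U] = ((-2.75)·(-2.75) + (2.25)·(2.25) + (0.25)·(0.25) + (0.25)·(0.25)) / 3 = 12.75/3 = 4.25
  S[U,V] = ((-2.75)·(-1.5) + (2.25)·(-1.5) + (0.25)·(-1.5) + (0.25)·(4.5)) / 3 = 1.5/3 = 0.5
  S[V,V] = ((-1.5)·(-1.5) + (-1.5)·(-1.5) + (-1.5)·(-1.5) + (4.5)·(4.5)) / 3 = 27/3 = 9

S is symmetric (S[j,i] = S[i,j]). Assembling:

S = [[4.25, 0.5],
 [0.5, 9]]


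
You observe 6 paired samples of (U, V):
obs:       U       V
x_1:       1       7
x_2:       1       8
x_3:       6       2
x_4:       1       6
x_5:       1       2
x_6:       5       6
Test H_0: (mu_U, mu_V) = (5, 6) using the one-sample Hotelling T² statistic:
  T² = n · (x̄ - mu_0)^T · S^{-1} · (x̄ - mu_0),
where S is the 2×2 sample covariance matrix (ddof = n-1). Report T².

Step 1 — sample mean vector:
  mean(U) = (1 + 1 + 6 + 1 + 1 + 5) / 6 = 15/6 = 2.5
  mean(V) = (7 + 8 + 2 + 6 + 2 + 6) / 6 = 31/6 = 5.1667
  x̄ = (2.5, 5.1667),  deviation x̄ - mu_0 = (2.5, 5.1667) - (5, 6) = (-2.5, -0.8333).

Step 2 — sample covariance matrix, S[i,j] = (1/(n-1)) · Σ_k (x_{k,i} - mean_i) · (x_{k,j} - mean_j), divisor n-1 = 5:
  S[U,U] = ((-1.5)·(-1.5) + (-1.5)·(-1.5) + (3.5)·(3.5) + (-1.5)·(-1.5) + (-1.5)·(-1.5) + (2.5)·(2.5)) / 5 = 27.5/5 = 5.5
  S[U,V] = ((-1.5)·(1.8333) + (-1.5)·(2.8333) + (3.5)·(-3.1667) + (-1.5)·(0.8333) + (-1.5)·(-3.1667) + (2.5)·(0.8333)) / 5 = -12.5/5 = -2.5
  S[V,V] = ((1.8333)·(1.8333) + (2.8333)·(2.8333) + (-3.1667)·(-3.1667) + (0.8333)·(0.8333) + (-3.1667)·(-3.1667) + (0.8333)·(0.8333)) / 5 = 32.8333/5 = 6.5667
  S = [[5.5, -2.5],
 [-2.5, 6.5667]].

Step 3 — invert S. det(S) = 5.5·6.5667 - (-2.5)² = 29.8667.
  S^{-1} = (1/det) · [[d, -b], [-b, a]] = [[0.2199, 0.0837],
 [0.0837, 0.1842]].

Step 4 — quadratic form (x̄ - mu_0)^T · S^{-1} · (x̄ - mu_0):
  S^{-1} · (x̄ - mu_0) = (-0.6194, -0.3627),
  (x̄ - mu_0)^T · [...] = (-2.5)·(-0.6194) + (-0.8333)·(-0.3627) = 1.8508.

Step 5 — scale by n: T² = 6 · 1.8508 = 11.1049.

T² ≈ 11.1049


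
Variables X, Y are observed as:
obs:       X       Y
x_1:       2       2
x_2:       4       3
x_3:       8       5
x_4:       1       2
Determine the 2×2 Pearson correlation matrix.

Step 1 — column means:
  mean(X) = (2 + 4 + 8 + 1) / 4 = 15/4 = 3.75
  mean(Y) = (2 + 3 + 5 + 2) / 4 = 12/4 = 3

Step 2 — sample variances and covariances s[i,j] = (1/(n-1)) · Σ_k (x_{k,i} - mean_i) · (x_{k,j} - mean_j), with n-1 = 3:
  s[X,X] = ((-1.75)·(-1.75) + (0.25)·(0.25) + (4.25)·(4.25) + (-2.75)·(-2.75)) / 3 = 28.75/3 = 9.5833
  s[X,Y] = ((-1.75)·(-1) + (0.25)·(0) + (4.25)·(2) + (-2.75)·(-1)) / 3 = 13/3 = 4.3333
  s[Y,Y] = ((-1)·(-1) + (0)·(0) + (2)·(2) + (-1)·(-1)) / 3 = 6/3 = 2
  Sample standard deviations s_i = √(s[i,i]):
  s(X) = √(9.5833) = 3.0957
  s(Y) = √(2) = 1.4142

Step 3 — r_{ij} = s_{ij} / (s_i · s_j):
  r[X,X] = 1 (diagonal).
  r[X,Y] = 4.3333 / (3.0957 · 1.4142) = 4.3333 / 4.378 = 0.9898
  r[Y,Y] = 1 (diagonal).

R is symmetric with unit diagonal. Assembling:

R = [[1, 0.9898],
 [0.9898, 1]]


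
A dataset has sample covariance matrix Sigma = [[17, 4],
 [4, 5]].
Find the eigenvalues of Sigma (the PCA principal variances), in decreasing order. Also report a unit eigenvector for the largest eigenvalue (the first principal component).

Step 1 — characteristic polynomial of 2×2 Sigma:
  det(Sigma - λI) = λ² - trace · λ + det = 0.
  trace = 17 + 5 = 22, det = 17·5 - (4)² = 69.
Step 2 — discriminant:
  Δ = trace² - 4·det = 484 - 276 = 208.
Step 3 — eigenvalues:
  λ = (trace ± √Δ)/2 = (22 ± 14.4222)/2,
  λ_1 = 18.2111,  λ_2 = 3.7889.

Step 4 — unit eigenvector for λ_1: solve (Sigma - λ_1 I)v = 0. First row:
  (17 - 18.2111)·v_x + (4)·v_y = 0, i.e. (-1.2111)·v_x + (4)·v_y = 0,
  so v ∝ (b, λ_1 - a) = (4, 1.2111) = u.
  ||u|| = √((4)² + (1.2111)²) = √(17.4668) ≈ 4.1793,
  v_1 = u/||u|| ≈ (0.9571, 0.2898) (||v_1|| = 1).

λ_1 = 18.2111,  λ_2 = 3.7889;  v_1 ≈ (0.9571, 0.2898)


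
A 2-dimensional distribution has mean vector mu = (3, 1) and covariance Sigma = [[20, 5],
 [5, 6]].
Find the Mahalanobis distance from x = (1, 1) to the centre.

Step 1 — centre the observation: (x - mu) = (-2, 0).

Step 2 — invert Sigma. det(Sigma) = 20·6 - (5)² = 95.
  Sigma^{-1} = (1/det) · [[d, -b], [-b, a]] = [[0.0632, -0.0526],
 [-0.0526, 0.2105]].

Step 3 — form the quadratic (x - mu)^T · Sigma^{-1} · (x - mu):
  Sigma^{-1} · (x - mu) = (-0.1263, 0.1053).
  (x - mu)^T · [Sigma^{-1} · (x - mu)] = (-2)·(-0.1263) + (0)·(0.1053) = 0.2526.

Step 4 — take square root: d = √(0.2526) ≈ 0.5026.

d(x, mu) = √(0.2526) ≈ 0.5026


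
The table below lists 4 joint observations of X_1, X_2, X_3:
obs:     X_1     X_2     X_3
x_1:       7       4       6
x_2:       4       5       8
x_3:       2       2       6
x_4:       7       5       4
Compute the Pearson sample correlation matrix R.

Step 1 — column means:
  mean(X_1) = (7 + 4 + 2 + 7) / 4 = 20/4 = 5
  mean(X_2) = (4 + 5 + 2 + 5) / 4 = 16/4 = 4
  mean(X_3) = (6 + 8 + 6 + 4) / 4 = 24/4 = 6

Step 2 — sample variances and covariances s[i,j] = (1/(n-1)) · Σ_k (x_{k,i} - mean_i) · (x_{k,j} - mean_j), with n-1 = 3:
  s[X_1,X_1] = ((2)·(2) + (-1)·(-1) + (-3)·(-3) + (2)·(2)) / 3 = 18/3 = 6
  s[X_1,X_2] = ((2)·(0) + (-1)·(1) + (-3)·(-2) + (2)·(1)) / 3 = 7/3 = 2.3333
  s[X_1,X_3] = ((2)·(0) + (-1)·(2) + (-3)·(0) + (2)·(-2)) / 3 = -6/3 = -2
  s[X_2,X_2] = ((0)·(0) + (1)·(1) + (-2)·(-2) + (1)·(1)) / 3 = 6/3 = 2
  s[X_2,X_3] = ((0)·(0) + (1)·(2) + (-2)·(0) + (1)·(-2)) / 3 = 0/3 = 0
  s[X_3,X_3] = ((0)·(0) + (2)·(2) + (0)·(0) + (-2)·(-2)) / 3 = 8/3 = 2.6667
  Sample standard deviations s_i = √(s[i,i]):
  s(X_1) = √(6) = 2.4495
  s(X_2) = √(2) = 1.4142
  s(X_3) = √(2.6667) = 1.633

Step 3 — r_{ij} = s_{ij} / (s_i · s_j):
  r[X_1,X_1] = 1 (diagonal).
  r[X_1,X_2] = 2.3333 / (2.4495 · 1.4142) = 2.3333 / 3.4641 = 0.6736
  r[X_1,X_3] = -2 / (2.4495 · 1.633) = -2 / 4 = -0.5
  r[X_2,X_2] = 1 (diagonal).
  r[X_2,X_3] = 0 / (1.4142 · 1.633) = 0 / 2.3094 = 0
  r[X_3,X_3] = 1 (diagonal).

R is symmetric with unit diagonal. Assembling:

R = [[1, 0.6736, -0.5],
 [0.6736, 1, 0],
 [-0.5, 0, 1]]


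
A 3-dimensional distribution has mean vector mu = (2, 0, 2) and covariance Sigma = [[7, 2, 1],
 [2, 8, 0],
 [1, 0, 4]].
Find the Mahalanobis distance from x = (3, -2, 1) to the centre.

Step 1 — centre the observation: (x - mu) = (1, -2, -1).

Step 2 — invert Sigma (cofactor / det for 3×3, or solve directly):
  Sigma^{-1} = [[0.16, -0.04, -0.04],
 [-0.04, 0.135, 0.01],
 [-0.04, 0.01, 0.26]].

Step 3 — form the quadratic (x - mu)^T · Sigma^{-1} · (x - mu):
  Sigma^{-1} · (x - mu) = (0.28, -0.32, -0.32).
  (x - mu)^T · [Sigma^{-1} · (x - mu)] = (1)·(0.28) + (-2)·(-0.32) + (-1)·(-0.32) = 1.24.

Step 4 — take square root: d = √(1.24) ≈ 1.1136.

d(x, mu) = √(1.24) ≈ 1.1136


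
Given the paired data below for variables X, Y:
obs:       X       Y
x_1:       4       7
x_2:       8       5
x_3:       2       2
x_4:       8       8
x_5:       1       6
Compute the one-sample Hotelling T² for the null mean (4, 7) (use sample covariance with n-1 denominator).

Step 1 — sample mean vector:
  mean(X) = (4 + 8 + 2 + 8 + 1) / 5 = 23/5 = 4.6
  mean(Y) = (7 + 5 + 2 + 8 + 6) / 5 = 28/5 = 5.6
  x̄ = (4.6, 5.6),  deviation x̄ - mu_0 = (4.6, 5.6) - (4, 7) = (0.6, -1.4).

Step 2 — sample covariance matrix, S[i,j] = (1/(n-1)) · Σ_k (x_{k,i} - mean_i) · (x_{k,j} - mean_j), divisor n-1 = 4:
  S[X,X] = ((-0.6)·(-0.6) + (3.4)·(3.4) + (-2.6)·(-2.6) + (3.4)·(3.4) + (-3.6)·(-3.6)) / 4 = 43.2/4 = 10.8
  S[X,Y] = ((-0.6)·(1.4) + (3.4)·(-0.6) + (-2.6)·(-3.6) + (3.4)·(2.4) + (-3.6)·(0.4)) / 4 = 13.2/4 = 3.3
  S[Y,Y] = ((1.4)·(1.4) + (-0.6)·(-0.6) + (-3.6)·(-3.6) + (2.4)·(2.4) + (0.4)·(0.4)) / 4 = 21.2/4 = 5.3
  S = [[10.8, 3.3],
 [3.3, 5.3]].

Step 3 — invert S. det(S) = 10.8·5.3 - (3.3)² = 46.35.
  S^{-1} = (1/det) · [[d, -b], [-b, a]] = [[0.1143, -0.0712],
 [-0.0712, 0.233]].

Step 4 — quadratic form (x̄ - mu_0)^T · S^{-1} · (x̄ - mu_0):
  S^{-1} · (x̄ - mu_0) = (0.1683, -0.3689),
  (x̄ - mu_0)^T · [...] = (0.6)·(0.1683) + (-1.4)·(-0.3689) = 0.6175.

Step 5 — scale by n: T² = 5 · 0.6175 = 3.0874.

T² ≈ 3.0874


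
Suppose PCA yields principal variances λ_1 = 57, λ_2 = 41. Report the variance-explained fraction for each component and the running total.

Step 1 — total variance = trace(Sigma) = Σ λ_i = 57 + 41 = 98.

Step 2 — fraction explained by component i = λ_i / Σ λ:
  PC1: 57/98 = 0.5816
  PC2: 41/98 = 0.4184

Step 3 — cumulative fraction after k components = (λ_1 + ... + λ_k) / Σ λ:
  k = 1: 57/98 = 0.5816
  k = 2: (57 + 41)/98 = 98/98 = 1

Summary (fraction, with percent):

explained: PC1 0.5816 (58.16%), PC2 0.4184 (41.84%);  cumulative: 0.5816, 1


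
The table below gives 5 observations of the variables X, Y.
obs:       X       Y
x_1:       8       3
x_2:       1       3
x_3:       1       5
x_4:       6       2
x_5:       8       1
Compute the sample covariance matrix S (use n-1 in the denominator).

Step 1 — column means:
  mean(X) = (8 + 1 + 1 + 6 + 8) / 5 = 24/5 = 4.8
  mean(Y) = (3 + 3 + 5 + 2 + 1) / 5 = 14/5 = 2.8

Step 2 — sample covariance S[i,j] = (1/(n-1)) · Σ_k (x_{k,i} - mean_i) · (x_{k,j} - mean_j), with n-1 = 4.
  S[X,X] = ((3.2)·(3.2) + (-3.8)·(-3.8) + (-3.8)·(-3.8) + (1.2)·(1.2) + (3.2)·(3.2)) / 4 = 50.8/4 = 12.7
  S[X,Y] = ((3.2)·(0.2) + (-3.8)·(0.2) + (-3.8)·(2.2) + (1.2)·(-0.8) + (3.2)·(-1.8)) / 4 = -15.2/4 = -3.8
  S[Y,Y] = ((0.2)·(0.2) + (0.2)·(0.2) + (2.2)·(2.2) + (-0.8)·(-0.8) + (-1.8)·(-1.8)) / 4 = 8.8/4 = 2.2

S is symmetric (S[j,i] = S[i,j]). Assembling:

S = [[12.7, -3.8],
 [-3.8, 2.2]]


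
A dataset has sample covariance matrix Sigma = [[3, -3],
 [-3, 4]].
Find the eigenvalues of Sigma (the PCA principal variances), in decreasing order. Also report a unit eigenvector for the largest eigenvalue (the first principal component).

Step 1 — characteristic polynomial of 2×2 Sigma:
  det(Sigma - λI) = λ² - trace · λ + det = 0.
  trace = 3 + 4 = 7, det = 3·4 - (-3)² = 3.
Step 2 — discriminant:
  Δ = trace² - 4·det = 49 - 12 = 37.
Step 3 — eigenvalues:
  λ = (trace ± √Δ)/2 = (7 ± 6.0828)/2,
  λ_1 = 6.5414,  λ_2 = 0.4586.

Step 4 — unit eigenvector for λ_1: solve (Sigma - λ_1 I)v = 0. First row:
  (3 - 6.5414)·v_x + (-3)·v_y = 0, i.e. (-3.5414)·v_x + (-3)·v_y = 0,
  so v ∝ (b, λ_1 - a) = (-3, 3.5414); multiply by -1 so the first entry is positive: u = (3, -3.5414).
  ||u|| = √((3)² + (-3.5414)²) = √(21.5414) ≈ 4.6413,
  v_1 = u/||u|| ≈ (0.6464, -0.763) (||v_1|| = 1).

λ_1 = 6.5414,  λ_2 = 0.4586;  v_1 ≈ (0.6464, -0.763)


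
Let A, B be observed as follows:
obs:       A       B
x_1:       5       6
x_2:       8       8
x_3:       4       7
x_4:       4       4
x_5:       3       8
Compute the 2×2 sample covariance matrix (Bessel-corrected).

Step 1 — column means:
  mean(A) = (5 + 8 + 4 + 4 + 3) / 5 = 24/5 = 4.8
  mean(B) = (6 + 8 + 7 + 4 + 8) / 5 = 33/5 = 6.6

Step 2 — sample covariance S[i,j] = (1/(n-1)) · Σ_k (x_{k,i} - mean_i) · (x_{k,j} - mean_j), with n-1 = 4.
  S[A,A] = ((0.2)·(0.2) + (3.2)·(3.2) + (-0.8)·(-0.8) + (-0.8)·(-0.8) + (-1.8)·(-1.8)) / 4 = 14.8/4 = 3.7
  S[A,B] = ((0.2)·(-0.6) + (3.2)·(1.4) + (-0.8)·(0.4) + (-0.8)·(-2.6) + (-1.8)·(1.4)) / 4 = 3.6/4 = 0.9
  S[B,B] = ((-0.6)·(-0.6) + (1.4)·(1.4) + (0.4)·(0.4) + (-2.6)·(-2.6) + (1.4)·(1.4)) / 4 = 11.2/4 = 2.8

S is symmetric (S[j,i] = S[i,j]). Assembling:

S = [[3.7, 0.9],
 [0.9, 2.8]]


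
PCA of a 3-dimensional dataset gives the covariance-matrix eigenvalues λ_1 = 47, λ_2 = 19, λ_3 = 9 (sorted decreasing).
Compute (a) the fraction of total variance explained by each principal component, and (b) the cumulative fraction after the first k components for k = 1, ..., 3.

Step 1 — total variance = trace(Sigma) = Σ λ_i = 47 + 19 + 9 = 75.

Step 2 — fraction explained by component i = λ_i / Σ λ:
  PC1: 47/75 = 0.6267
  PC2: 19/75 = 0.2533
  PC3: 9/75 = 0.12

Step 3 — cumulative fraction after k components = (λ_1 + ... + λ_k) / Σ λ:
  k = 1: 47/75 = 0.6267
  k = 2: (47 + 19)/75 = 66/75 = 0.88
  k = 3: (47 + 19 + 9)/75 = 75/75 = 1

Summary (fraction, with percent):

explained: PC1 0.6267 (62.67%), PC2 0.2533 (25.33%), PC3 0.12 (12%);  cumulative: 0.6267, 0.88, 1


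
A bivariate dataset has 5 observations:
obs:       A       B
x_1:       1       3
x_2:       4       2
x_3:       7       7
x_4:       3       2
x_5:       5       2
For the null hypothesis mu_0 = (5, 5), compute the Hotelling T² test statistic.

Step 1 — sample mean vector:
  mean(A) = (1 + 4 + 7 + 3 + 5) / 5 = 20/5 = 4
  mean(B) = (3 + 2 + 7 + 2 + 2) / 5 = 16/5 = 3.2
  x̄ = (4, 3.2),  deviation x̄ - mu_0 = (4, 3.2) - (5, 5) = (-1, -1.8).

Step 2 — sample covariance matrix, S[i,j] = (1/(n-1)) · Σ_k (x_{k,i} - mean_i) · (x_{k,j} - mean_j), divisor n-1 = 4:
  S[A,A] = ((-3)·(-3) + (0)·(0) + (3)·(3) + (-1)·(-1) + (1)·(1)) / 4 = 20/4 = 5
  S[A,B] = ((-3)·(-0.2) + (0)·(-1.2) + (3)·(3.8) + (-1)·(-1.2) + (1)·(-1.2)) / 4 = 12/4 = 3
  S[B,B] = ((-0.2)·(-0.2) + (-1.2)·(-1.2) + (3.8)·(3.8) + (-1.2)·(-1.2) + (-1.2)·(-1.2)) / 4 = 18.8/4 = 4.7
  S = [[5, 3],
 [3, 4.7]].

Step 3 — invert S. det(S) = 5·4.7 - (3)² = 14.5.
  S^{-1} = (1/det) · [[d, -b], [-b, a]] = [[0.3241, -0.2069],
 [-0.2069, 0.3448]].

Step 4 — quadratic form (x̄ - mu_0)^T · S^{-1} · (x̄ - mu_0):
  S^{-1} · (x̄ - mu_0) = (0.0483, -0.4138),
  (x̄ - mu_0)^T · [...] = (-1)·(0.0483) + (-1.8)·(-0.4138) = 0.6966.

Step 5 — scale by n: T² = 5 · 0.6966 = 3.4828.

T² ≈ 3.4828


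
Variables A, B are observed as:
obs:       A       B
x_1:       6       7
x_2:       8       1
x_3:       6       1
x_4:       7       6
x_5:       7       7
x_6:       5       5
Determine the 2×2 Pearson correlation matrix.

Step 1 — column means:
  mean(A) = (6 + 8 + 6 + 7 + 7 + 5) / 6 = 39/6 = 6.5
  mean(B) = (7 + 1 + 1 + 6 + 7 + 5) / 6 = 27/6 = 4.5

Step 2 — sample variances and covariances s[i,j] = (1/(n-1)) · Σ_k (x_{k,i} - mean_i) · (x_{k,j} - mean_j), with n-1 = 5:
  s[A,A] = ((-0.5)·(-0.5) + (1.5)·(1.5) + (-0.5)·(-0.5) + (0.5)·(0.5) + (0.5)·(0.5) + (-1.5)·(-1.5)) / 5 = 5.5/5 = 1.1
  s[A,B] = ((-0.5)·(2.5) + (1.5)·(-3.5) + (-0.5)·(-3.5) + (0.5)·(1.5) + (0.5)·(2.5) + (-1.5)·(0.5)) / 5 = -3.5/5 = -0.7
  s[B,B] = ((2.5)·(2.5) + (-3.5)·(-3.5) + (-3.5)·(-3.5) + (1.5)·(1.5) + (2.5)·(2.5) + (0.5)·(0.5)) / 5 = 39.5/5 = 7.9
  Sample standard deviations s_i = √(s[i,i]):
  s(A) = √(1.1) = 1.0488
  s(B) = √(7.9) = 2.8107

Step 3 — r_{ij} = s_{ij} / (s_i · s_j):
  r[A,A] = 1 (diagonal).
  r[A,B] = -0.7 / (1.0488 · 2.8107) = -0.7 / 2.9479 = -0.2375
  r[B,B] = 1 (diagonal).

R is symmetric with unit diagonal. Assembling:

R = [[1, -0.2375],
 [-0.2375, 1]]


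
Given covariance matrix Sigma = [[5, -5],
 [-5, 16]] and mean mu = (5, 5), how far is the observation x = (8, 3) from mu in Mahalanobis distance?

Step 1 — centre the observation: (x - mu) = (3, -2).

Step 2 — invert Sigma. det(Sigma) = 5·16 - (-5)² = 55.
  Sigma^{-1} = (1/det) · [[d, -b], [-b, a]] = [[0.2909, 0.0909],
 [0.0909, 0.0909]].

Step 3 — form the quadratic (x - mu)^T · Sigma^{-1} · (x - mu):
  Sigma^{-1} · (x - mu) = (0.6909, 0.0909).
  (x - mu)^T · [Sigma^{-1} · (x - mu)] = (3)·(0.6909) + (-2)·(0.0909) = 1.8909.

Step 4 — take square root: d = √(1.8909) ≈ 1.3751.

d(x, mu) = √(1.8909) ≈ 1.3751


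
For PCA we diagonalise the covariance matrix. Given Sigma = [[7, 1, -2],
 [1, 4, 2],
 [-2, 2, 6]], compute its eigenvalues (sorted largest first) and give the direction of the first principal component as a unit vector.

Step 1 — characteristic polynomial p(λ) = det(λI - Sigma) = λ³ - tr·λ² + c_1·λ - det, where tr = trace, c_1 = sum of the principal 2×2 minors, det = det(Sigma):
  tr = 7 + 4 + 6 = 17,
  c_1 = (7·4 - (1)²) + (7·6 - (-2)²) + (4·6 - (2)²) = 27 + 38 + 20 = 85,
  det = 7·(4·6 - (2)²) - (1)·((1)·6 - (2)·(-2)) + (-2)·((1)·(2) - 4·(-2)) = 7·(20) - (1)·(10) + (-2)·(10) = 110.
  So p(λ) = λ³ - 17λ² + 85λ - 110.
Step 2 — look for an integer root (rational root theorem: any rational root is an integer divisor of 110). Testing λ = 2:
  p(2) = 8 - 68 + 170 - 110 = 0  ✓
  Dividing out (λ - 2): p(λ) = (λ - 2)(λ² - 15λ + 55).
Step 3 — remaining eigenvalues from the quadratic λ² - 15λ + 55 = 0:
  Δ = 15² - 4·55 = 225 - 220 = 5,  λ = (15 ± √5)/2 = (15 ± 2.2361)/2 ≈ 8.618 or 6.382.
  Sorted: λ_1 = 8.618,  λ_2 = 6.382,  λ_3 = 2  (check: sum = 17 = tr ✓).

Step 4 — unit eigenvector for λ_1 ≈ 8.618: v spans the null space of (Sigma - λ_1 I), whose rows are
  r_1 = (-1.618, 1, -2),  r_2 = (1, -4.618, 2),  r_3 = (-2, 2, -2.618).
  v is orthogonal to every row, so take v ∝ r_1 × r_2 = ((1)·(2) - (-2)·(-4.618), (-2)·(1) - (-1.618)·(2), (-1.618)·(-4.618) - (1)·(1)) ≈ (-7.2361, 1.2361, 6.4721).
  Rescale (multiply by -1 so the first nonzero entry is positive): u = (7.2361, -1.2361, -6.4721).
  ||u|| = √((7.2361)² + (-1.2361)² + (-6.4721)²) = √(95.7771) ≈ 9.7866,  v_1 = u/||u|| ≈ (0.7394, -0.1263, -0.6613) (||v_1|| = 1).

λ_1 = 8.618,  λ_2 = 6.382,  λ_3 = 2;  v_1 ≈ (0.7394, -0.1263, -0.6613)
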